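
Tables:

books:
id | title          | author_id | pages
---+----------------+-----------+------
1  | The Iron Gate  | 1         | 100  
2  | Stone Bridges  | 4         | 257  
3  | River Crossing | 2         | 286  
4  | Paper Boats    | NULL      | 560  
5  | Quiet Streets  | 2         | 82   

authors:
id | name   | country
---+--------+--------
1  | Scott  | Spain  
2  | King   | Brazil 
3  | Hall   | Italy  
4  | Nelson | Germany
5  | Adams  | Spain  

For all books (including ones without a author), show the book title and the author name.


LEFT JOIN keeps every row from books (the left table); where author_id has no match in authors, the author columns become NULL. Walk through each book:
  - book 1 (The Iron Gate): author_id=1 -> matches Scott
  - book 2 (Stone Bridges): author_id=4 -> matches Nelson
  - book 3 (River Crossing): author_id=2 -> matches King
  - book 4 (Paper Boats): author_id=NULL, no match -> kept with NULL
  - book 5 (Quiet Streets): author_id=2 -> matches King
All 5 rows appear; 1 has NULL author.

SQL:
SELECT a.title, b.name AS author
FROM books a
LEFT JOIN authors b ON a.author_id = b.id

Result:
title          | author
---------------+-------
The Iron Gate  | Scott 
Stone Bridges  | Nelson
River Crossing | King  
Paper Boats    | NULL  
Quiet Streets  | King  


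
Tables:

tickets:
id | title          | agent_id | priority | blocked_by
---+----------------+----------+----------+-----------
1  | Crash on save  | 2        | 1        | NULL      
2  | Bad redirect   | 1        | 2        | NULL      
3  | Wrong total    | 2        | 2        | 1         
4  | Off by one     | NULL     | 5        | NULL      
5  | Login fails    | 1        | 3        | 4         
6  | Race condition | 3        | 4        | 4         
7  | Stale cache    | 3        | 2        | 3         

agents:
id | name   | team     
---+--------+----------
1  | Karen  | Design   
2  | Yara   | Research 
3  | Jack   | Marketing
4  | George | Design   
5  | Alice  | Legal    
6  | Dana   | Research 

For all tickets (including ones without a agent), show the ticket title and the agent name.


LEFT JOIN keeps every row from tickets (the left table); where agent_id has no match in agents, the agent columns become NULL. Walk through each ticket:
  - ticket 1 (Crash on save): agent_id=2 -> matches Yara
  - ticket 2 (Bad redirect): agent_id=1 -> matches Karen
  - ticket 3 (Wrong total): agent_id=2 -> matches Yara
  - ticket 4 (Off by one): agent_id=NULL, no match -> kept with NULL
  - ticket 5 (Login fails): agent_id=1 -> matches Karen
  - ticket 6 (Race condition): agent_id=3 -> matches Jack
  - ticket 7 (Stale cache): agent_id=3 -> matches Jack
All 7 rows appear; 1 has NULL agent.

SQL:
SELECT a.title, b.name AS agent
FROM tickets a
LEFT JOIN agents b ON a.agent_id = b.id

Result:
title          | agent
---------------+------
Crash on save  | Yara 
Bad redirect   | Karen
Wrong total    | Yara 
Off by one     | NULL 
Login fails    | Karen
Race condition | Jack 
Stale cache    | Jack 


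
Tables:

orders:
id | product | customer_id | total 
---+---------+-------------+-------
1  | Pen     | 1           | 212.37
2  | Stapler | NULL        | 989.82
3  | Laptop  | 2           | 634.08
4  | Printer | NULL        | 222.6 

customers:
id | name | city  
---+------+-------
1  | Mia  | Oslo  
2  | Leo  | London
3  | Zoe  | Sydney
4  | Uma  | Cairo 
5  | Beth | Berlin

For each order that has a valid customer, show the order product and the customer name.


INNER JOIN keeps only orders rows whose customer_id matches an id in customers. Walk through each order:
  - order 1 (Pen): customer_id=1 -> matches Mia
  - order 2 (Stapler): customer_id=NULL, no match -> dropped
  - order 3 (Laptop): customer_id=2 -> matches Leo
  - order 4 (Printer): customer_id=NULL, no match -> dropped
So 2 of 4 rows are dropped.

SQL:
SELECT a.product, b.name AS customer
FROM orders a
INNER JOIN customers b ON a.customer_id = b.id

Result:
product | customer
--------+---------
Pen     | Mia     
Laptop  | Leo     


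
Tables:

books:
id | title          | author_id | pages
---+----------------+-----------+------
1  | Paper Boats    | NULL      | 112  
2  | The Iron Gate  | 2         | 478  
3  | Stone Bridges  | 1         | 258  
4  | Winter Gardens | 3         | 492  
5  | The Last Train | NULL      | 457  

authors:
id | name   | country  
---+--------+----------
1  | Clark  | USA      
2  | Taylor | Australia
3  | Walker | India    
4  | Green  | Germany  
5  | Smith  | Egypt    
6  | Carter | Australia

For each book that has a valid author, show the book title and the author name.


INNER JOIN keeps only books rows whose author_id matches an id in authors. Walk through each book:
  - book 1 (Paper Boats): author_id=NULL, no match -> dropped
  - book 2 (The Iron Gate): author_id=2 -> matches Taylor
  - book 3 (Stone Bridges): author_id=1 -> matches Clark
  - book 4 (Winter Gardens): author_id=3 -> matches Walker
  - book 5 (The Last Train): author_id=NULL, no match -> dropped
So 2 of 5 rows are dropped.

SQL:
SELECT a.title, b.name AS author
FROM books a
INNER JOIN authors b ON a.author_id = b.id

Result:
title          | author
---------------+-------
The Iron Gate  | Taylor
Stone Bridges  | Clark 
Winter Gardens | Walker


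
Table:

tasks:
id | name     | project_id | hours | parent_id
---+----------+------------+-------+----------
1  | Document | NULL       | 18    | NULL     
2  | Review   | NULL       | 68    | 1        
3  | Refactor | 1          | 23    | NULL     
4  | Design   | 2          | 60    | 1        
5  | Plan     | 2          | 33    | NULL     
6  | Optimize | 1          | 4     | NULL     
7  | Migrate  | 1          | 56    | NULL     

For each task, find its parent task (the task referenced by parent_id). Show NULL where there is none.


This is a self-join: tasks is joined to a second copy of itself, matching each row's parent_id to another row's id. Use LEFT JOIN so rows with parent_id=NULL are kept.
  - task 1 (Document): parent_id=NULL -> NULL
  - task 2 (Review): parent_id=1 -> Document
  - task 3 (Refactor): parent_id=NULL -> NULL
  - task 4 (Design): parent_id=1 -> Document
  - task 5 (Plan): parent_id=NULL -> NULL
  - task 6 (Optimize): parent_id=NULL -> NULL
  - task 7 (Migrate): parent_id=NULL -> NULL

SQL:
SELECT a.name AS item, b.name AS parent
FROM tasks a
LEFT JOIN tasks b ON a.parent_id = b.id

Result:
item     | parent  
---------+---------
Document | NULL    
Review   | Document
Refactor | NULL    
Design   | Document
Plan     | NULL    
Optimize | NULL    
Migrate  | NULL    


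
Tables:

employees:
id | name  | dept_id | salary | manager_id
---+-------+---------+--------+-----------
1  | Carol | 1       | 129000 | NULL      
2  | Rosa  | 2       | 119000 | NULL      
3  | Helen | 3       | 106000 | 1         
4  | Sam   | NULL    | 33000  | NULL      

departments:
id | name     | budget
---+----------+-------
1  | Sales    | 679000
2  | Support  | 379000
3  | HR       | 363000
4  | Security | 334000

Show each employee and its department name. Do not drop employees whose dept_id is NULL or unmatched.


LEFT JOIN keeps every row from employees (the left table); where dept_id has no match in departments, the department columns become NULL. Walk through each employee:
  - employee 1 (Carol): dept_id=1 -> matches Sales
  - employee 2 (Rosa): dept_id=2 -> matches Support
  - employee 3 (Helen): dept_id=3 -> matches HR
  - employee 4 (Sam): dept_id=NULL, no match -> kept with NULL
All 4 rows appear; 1 has NULL department.

SQL:
SELECT a.name, b.name AS department
FROM employees a
LEFT JOIN departments b ON a.dept_id = b.id

Result:
name  | department
------+-----------
Carol | Sales     
Rosa  | Support   
Helen | HR        
Sam   | NULL      


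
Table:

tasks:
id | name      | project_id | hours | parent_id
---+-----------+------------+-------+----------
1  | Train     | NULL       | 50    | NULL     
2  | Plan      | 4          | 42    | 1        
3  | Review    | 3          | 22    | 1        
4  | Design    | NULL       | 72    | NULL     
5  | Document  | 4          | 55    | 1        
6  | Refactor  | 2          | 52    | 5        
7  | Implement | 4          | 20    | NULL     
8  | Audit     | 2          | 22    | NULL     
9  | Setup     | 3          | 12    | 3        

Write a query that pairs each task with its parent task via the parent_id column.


This is a self-join: tasks is joined to a second copy of itself, matching each row's parent_id to another row's id. Use LEFT JOIN so rows with parent_id=NULL are kept.
  - task 1 (Train): parent_id=NULL -> NULL
  - task 2 (Plan): parent_id=1 -> Train
  - task 3 (Review): parent_id=1 -> Train
  - task 4 (Design): parent_id=NULL -> NULL
  - task 5 (Document): parent_id=1 -> Train
  - task 6 (Refactor): parent_id=5 -> Document
  - task 7 (Implement): parent_id=NULL -> NULL
  - task 8 (Audit): parent_id=NULL -> NULL
  - task 9 (Setup): parent_id=3 -> Review

SQL:
SELECT a.name AS item, b.name AS parent
FROM tasks a
LEFT JOIN tasks b ON a.parent_id = b.id

Result:
item      | parent  
----------+---------
Train     | NULL    
Plan      | Train   
Review    | Train   
Design    | NULL    
Document  | Train   
Refactor  | Document
Implement | NULL    
Audit     | NULL    
Setup     | Review  


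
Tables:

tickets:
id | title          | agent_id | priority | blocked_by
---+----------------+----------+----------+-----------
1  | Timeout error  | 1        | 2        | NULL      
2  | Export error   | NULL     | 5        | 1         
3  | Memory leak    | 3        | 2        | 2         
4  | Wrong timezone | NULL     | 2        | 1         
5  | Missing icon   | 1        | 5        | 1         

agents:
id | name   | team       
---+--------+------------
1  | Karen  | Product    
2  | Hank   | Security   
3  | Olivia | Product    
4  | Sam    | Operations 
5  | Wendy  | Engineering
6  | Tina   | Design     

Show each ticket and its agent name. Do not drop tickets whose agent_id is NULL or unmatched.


LEFT JOIN keeps every row from tickets (the left table); where agent_id has no match in agents, the agent columns become NULL. Walk through each ticket:
  - ticket 1 (Timeout error): agent_id=1 -> matches Karen
  - ticket 2 (Export error): agent_id=NULL, no match -> kept with NULL
  - ticket 3 (Memory leak): agent_id=3 -> matches Olivia
  - ticket 4 (Wrong timezone): agent_id=NULL, no match -> kept with NULL
  - ticket 5 (Missing icon): agent_id=1 -> matches Karen
All 5 rows appear; 2 have NULL agent.

SQL:
SELECT a.title, b.name AS agent
FROM tickets a
LEFT JOIN agents b ON a.agent_id = b.id

Result:
title          | agent 
---------------+-------
Timeout error  | Karen 
Export error   | NULL  
Memory leak    | Olivia
Wrong timezone | NULL  
Missing icon   | Karen 


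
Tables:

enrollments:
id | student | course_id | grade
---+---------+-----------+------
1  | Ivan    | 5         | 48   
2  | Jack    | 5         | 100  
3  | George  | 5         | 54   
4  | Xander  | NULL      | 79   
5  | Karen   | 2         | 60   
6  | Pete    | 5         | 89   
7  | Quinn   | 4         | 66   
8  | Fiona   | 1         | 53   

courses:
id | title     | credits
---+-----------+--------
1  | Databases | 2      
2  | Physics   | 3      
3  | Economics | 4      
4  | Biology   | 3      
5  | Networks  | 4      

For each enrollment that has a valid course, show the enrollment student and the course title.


INNER JOIN keeps only enrollments rows whose course_id matches an id in courses. Walk through each enrollment:
  - enrollment 1 (Ivan): course_id=5 -> matches Networks
  - enrollment 2 (Jack): course_id=5 -> matches Networks
  - enrollment 3 (George): course_id=5 -> matches Networks
  - enrollment 4 (Xander): course_id=NULL, no match -> dropped
  - enrollment 5 (Karen): course_id=2 -> matches Physics
  - enrollment 6 (Pete): course_id=5 -> matches Networks
  - enrollment 7 (Quinn): course_id=4 -> matches Biology
  - enrollment 8 (Fiona): course_id=1 -> matches Databases
So 1 of 8 rows is dropped.

SQL:
SELECT a.student, b.title AS course
FROM enrollments a
INNER JOIN courses b ON a.course_id = b.id

Result:
student | course   
--------+----------
Ivan    | Networks 
Jack    | Networks 
George  | Networks 
Karen   | Physics  
Pete    | Networks 
Quinn   | Biology  
Fiona   | Databases


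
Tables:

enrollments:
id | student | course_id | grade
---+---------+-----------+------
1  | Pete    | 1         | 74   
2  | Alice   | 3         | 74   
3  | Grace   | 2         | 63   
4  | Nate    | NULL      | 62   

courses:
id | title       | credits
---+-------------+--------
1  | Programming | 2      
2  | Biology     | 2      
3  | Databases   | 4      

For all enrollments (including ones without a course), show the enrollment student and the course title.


LEFT JOIN keeps every row from enrollments (the left table); where course_id has no match in courses, the course columns become NULL. Walk through each enrollment:
  - enrollment 1 (Pete): course_id=1 -> matches Programming
  - enrollment 2 (Alice): course_id=3 -> matches Databases
  - enrollment 3 (Grace): course_id=2 -> matches Biology
  - enrollment 4 (Nate): course_id=NULL, no match -> kept with NULL
All 4 rows appear; 1 has NULL course.

SQL:
SELECT a.student, b.title AS course
FROM enrollments a
LEFT JOIN courses b ON a.course_id = b.id

Result:
student | course     
--------+------------
Pete    | Programming
Alice   | Databases  
Grace   | Biology    
Nate    | NULL       


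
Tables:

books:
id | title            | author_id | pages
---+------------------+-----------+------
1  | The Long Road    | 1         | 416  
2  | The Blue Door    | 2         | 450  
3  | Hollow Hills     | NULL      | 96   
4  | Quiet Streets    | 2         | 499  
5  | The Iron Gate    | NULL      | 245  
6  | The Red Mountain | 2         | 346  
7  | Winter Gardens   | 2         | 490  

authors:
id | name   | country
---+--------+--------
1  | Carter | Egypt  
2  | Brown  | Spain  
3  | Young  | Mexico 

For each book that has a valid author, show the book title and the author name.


INNER JOIN keeps only books rows whose author_id matches an id in authors. Walk through each book:
  - book 1 (The Long Road): author_id=1 -> matches Carter
  - book 2 (The Blue Door): author_id=2 -> matches Brown
  - book 3 (Hollow Hills): author_id=NULL, no match -> dropped
  - book 4 (Quiet Streets): author_id=2 -> matches Brown
  - book 5 (The Iron Gate): author_id=NULL, no match -> dropped
  - book 6 (The Red Mountain): author_id=2 -> matches Brown
  - book 7 (Winter Gardens): author_id=2 -> matches Brown
So 2 of 7 rows are dropped.

SQL:
SELECT a.title, b.name AS author
FROM books a
INNER JOIN authors b ON a.author_id = b.id

Result:
title            | author
-----------------+-------
The Long Road    | Carter
The Blue Door    | Brown 
Quiet Streets    | Brown 
The Red Mountain | Brown 
Winter Gardens   | Brown 


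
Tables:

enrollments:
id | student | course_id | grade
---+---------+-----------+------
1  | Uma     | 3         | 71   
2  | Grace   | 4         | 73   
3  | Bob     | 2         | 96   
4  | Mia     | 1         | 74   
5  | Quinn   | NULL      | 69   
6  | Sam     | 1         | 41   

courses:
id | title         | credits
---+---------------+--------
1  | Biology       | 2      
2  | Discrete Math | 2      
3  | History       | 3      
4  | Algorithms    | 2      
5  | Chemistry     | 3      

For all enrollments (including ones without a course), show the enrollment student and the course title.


LEFT JOIN keeps every row from enrollments (the left table); where course_id has no match in courses, the course columns become NULL. Walk through each enrollment:
  - enrollment 1 (Uma): course_id=3 -> matches History
  - enrollment 2 (Grace): course_id=4 -> matches Algorithms
  - enrollment 3 (Bob): course_id=2 -> matches Discrete Math
  - enrollment 4 (Mia): course_id=1 -> matches Biology
  - enrollment 5 (Quinn): course_id=NULL, no match -> kept with NULL
  - enrollment 6 (Sam): course_id=1 -> matches Biology
All 6 rows appear; 1 has NULL course.

SQL:
SELECT a.student, b.title AS course
FROM enrollments a
LEFT JOIN courses b ON a.course_id = b.id

Result:
student | course       
--------+--------------
Uma     | History      
Grace   | Algorithms   
Bob     | Discrete Math
Mia     | Biology      
Quinn   | NULL         
Sam     | Biology      


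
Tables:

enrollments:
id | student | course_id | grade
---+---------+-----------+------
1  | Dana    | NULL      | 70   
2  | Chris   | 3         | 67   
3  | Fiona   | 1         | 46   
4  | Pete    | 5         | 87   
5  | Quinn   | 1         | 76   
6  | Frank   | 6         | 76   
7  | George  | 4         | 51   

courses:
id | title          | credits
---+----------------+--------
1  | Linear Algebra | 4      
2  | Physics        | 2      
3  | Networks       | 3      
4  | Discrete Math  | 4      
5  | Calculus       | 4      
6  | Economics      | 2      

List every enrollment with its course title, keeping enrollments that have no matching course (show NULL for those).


LEFT JOIN keeps every row from enrollments (the left table); where course_id has no match in courses, the course columns become NULL. Walk through each enrollment:
  - enrollment 1 (Dana): course_id=NULL, no match -> kept with NULL
  - enrollment 2 (Chris): course_id=3 -> matches Networks
  - enrollment 3 (Fiona): course_id=1 -> matches Linear Algebra
  - enrollment 4 (Pete): course_id=5 -> matches Calculus
  - enrollment 5 (Quinn): course_id=1 -> matches Linear Algebra
  - enrollment 6 (Frank): course_id=6 -> matches Economics
  - enrollment 7 (George): course_id=4 -> matches Discrete Math
All 7 rows appear; 1 has NULL course.

SQL:
SELECT a.student, b.title AS course
FROM enrollments a
LEFT JOIN courses b ON a.course_id = b.id

Result:
student | course        
--------+---------------
Dana    | NULL          
Chris   | Networks      
Fiona   | Linear Algebra
Pete    | Calculus      
Quinn   | Linear Algebra
Frank   | Economics     
George  | Discrete Math 


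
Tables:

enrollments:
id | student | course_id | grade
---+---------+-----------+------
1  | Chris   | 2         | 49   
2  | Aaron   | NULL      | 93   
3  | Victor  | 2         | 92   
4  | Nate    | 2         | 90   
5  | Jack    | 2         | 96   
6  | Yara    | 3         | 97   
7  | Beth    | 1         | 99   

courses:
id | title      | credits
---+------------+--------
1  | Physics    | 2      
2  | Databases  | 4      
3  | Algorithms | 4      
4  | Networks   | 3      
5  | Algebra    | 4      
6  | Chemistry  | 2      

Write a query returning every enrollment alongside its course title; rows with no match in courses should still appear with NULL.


LEFT JOIN keeps every row from enrollments (the left table); where course_id has no match in courses, the course columns become NULL. Walk through each enrollment:
  - enrollment 1 (Chris): course_id=2 -> matches Databases
  - enrollment 2 (Aaron): course_id=NULL, no match -> kept with NULL
  - enrollment 3 (Victor): course_id=2 -> matches Databases
  - enrollment 4 (Nate): course_id=2 -> matches Databases
  - enrollment 5 (Jack): course_id=2 -> matches Databases
  - enrollment 6 (Yara): course_id=3 -> matches Algorithms
  - enrollment 7 (Beth): course_id=1 -> matches Physics
All 7 rows appear; 1 has NULL course.

SQL:
SELECT a.student, b.title AS course
FROM enrollments a
LEFT JOIN courses b ON a.course_id = b.id

Result:
student | course    
--------+-----------
Chris   | Databases 
Aaron   | NULL      
Victor  | Databases 
Nate    | Databases 
Jack    | Databases 
Yara    | Algorithms
Beth    | Physics   


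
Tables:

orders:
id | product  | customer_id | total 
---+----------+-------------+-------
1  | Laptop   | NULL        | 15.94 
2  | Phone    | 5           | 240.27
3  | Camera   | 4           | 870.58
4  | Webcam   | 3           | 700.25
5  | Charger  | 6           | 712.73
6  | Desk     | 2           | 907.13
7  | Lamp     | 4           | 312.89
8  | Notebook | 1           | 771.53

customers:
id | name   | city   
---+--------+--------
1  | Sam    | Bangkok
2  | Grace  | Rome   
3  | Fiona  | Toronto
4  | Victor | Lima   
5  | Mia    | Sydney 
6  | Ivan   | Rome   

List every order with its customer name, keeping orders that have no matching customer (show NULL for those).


LEFT JOIN keeps every row from orders (the left table); where customer_id has no match in customers, the customer columns become NULL. Walk through each order:
  - order 1 (Laptop): customer_id=NULL, no match -> kept with NULL
  - order 2 (Phone): customer_id=5 -> matches Mia
  - order 3 (Camera): customer_id=4 -> matches Victor
  - order 4 (Webcam): customer_id=3 -> matches Fiona
  - order 5 (Charger): customer_id=6 -> matches Ivan
  - order 6 (Desk): customer_id=2 -> matches Grace
  - order 7 (Lamp): customer_id=4 -> matches Victor
  - order 8 (Notebook): customer_id=1 -> matches Sam
All 8 rows appear; 1 has NULL customer.

SQL:
SELECT a.product, b.name AS customer
FROM orders a
LEFT JOIN customers b ON a.customer_id = b.id

Result:
product  | customer
---------+---------
Laptop   | NULL    
Phone    | Mia     
Camera   | Victor  
Webcam   | Fiona   
Charger  | Ivan    
Desk     | Grace   
Lamp     | Victor  
Notebook | Sam     


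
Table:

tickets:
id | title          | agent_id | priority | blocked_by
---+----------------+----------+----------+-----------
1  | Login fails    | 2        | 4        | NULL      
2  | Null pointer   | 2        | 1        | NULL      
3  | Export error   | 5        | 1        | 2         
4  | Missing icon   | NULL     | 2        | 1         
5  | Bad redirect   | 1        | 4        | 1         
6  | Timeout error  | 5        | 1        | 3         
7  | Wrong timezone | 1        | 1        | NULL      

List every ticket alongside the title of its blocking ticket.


This is a self-join: tickets is joined to a second copy of itself, matching each row's blocked_by to another row's id. Use LEFT JOIN so rows with blocked_by=NULL are kept.
  - ticket 1 (Login fails): blocked_by=NULL -> NULL
  - ticket 2 (Null pointer): blocked_by=NULL -> NULL
  - ticket 3 (Export error): blocked_by=2 -> Null pointer
  - ticket 4 (Missing icon): blocked_by=1 -> Login fails
  - ticket 5 (Bad redirect): blocked_by=1 -> Login fails
  - ticket 6 (Timeout error): blocked_by=3 -> Export error
  - ticket 7 (Wrong timezone): blocked_by=NULL -> NULL

SQL:
SELECT a.title AS item, b.title AS blocked_by
FROM tickets a
LEFT JOIN tickets b ON a.blocked_by = b.id

Result:
item           | blocked_by  
---------------+-------------
Login fails    | NULL        
Null pointer   | NULL        
Export error   | Null pointer
Missing icon   | Login fails 
Bad redirect   | Login fails 
Timeout error  | Export error
Wrong timezone | NULL        


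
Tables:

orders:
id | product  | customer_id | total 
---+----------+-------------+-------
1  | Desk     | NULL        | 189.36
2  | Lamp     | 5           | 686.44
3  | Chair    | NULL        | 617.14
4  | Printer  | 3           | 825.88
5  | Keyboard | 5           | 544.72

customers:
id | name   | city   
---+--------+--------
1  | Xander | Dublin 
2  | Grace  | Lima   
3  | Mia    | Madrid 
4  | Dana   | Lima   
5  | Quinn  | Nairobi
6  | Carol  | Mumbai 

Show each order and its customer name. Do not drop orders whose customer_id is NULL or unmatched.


LEFT JOIN keeps every row from orders (the left table); where customer_id has no match in customers, the customer columns become NULL. Walk through each order:
  - order 1 (Desk): customer_id=NULL, no match -> kept with NULL
  - order 2 (Lamp): customer_id=5 -> matches Quinn
  - order 3 (Chair): customer_id=NULL, no match -> kept with NULL
  - order 4 (Printer): customer_id=3 -> matches Mia
  - order 5 (Keyboard): customer_id=5 -> matches Quinn
All 5 rows appear; 2 have NULL customer.

SQL:
SELECT a.product, b.name AS customer
FROM orders a
LEFT JOIN customers b ON a.customer_id = b.id

Result:
product  | customer
---------+---------
Desk     | NULL    
Lamp     | Quinn   
Chair    | NULL    
Printer  | Mia     
Keyboard | Quinn   


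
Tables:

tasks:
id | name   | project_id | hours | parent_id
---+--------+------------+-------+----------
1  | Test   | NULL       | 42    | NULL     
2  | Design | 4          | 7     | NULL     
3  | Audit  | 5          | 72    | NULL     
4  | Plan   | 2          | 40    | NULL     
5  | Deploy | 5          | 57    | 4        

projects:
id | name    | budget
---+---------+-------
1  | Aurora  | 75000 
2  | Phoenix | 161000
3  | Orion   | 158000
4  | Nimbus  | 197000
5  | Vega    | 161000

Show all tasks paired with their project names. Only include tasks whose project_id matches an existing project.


INNER JOIN keeps only tasks rows whose project_id matches an id in projects. Walk through each task:
  - task 1 (Test): project_id=NULL, no match -> dropped
  - task 2 (Design): project_id=4 -> matches Nimbus
  - task 3 (Audit): project_id=5 -> matches Vega
  - task 4 (Plan): project_id=2 -> matches Phoenix
  - task 5 (Deploy): project_id=5 -> matches Vega
So 1 of 5 rows is dropped.

SQL:
SELECT a.name, b.name AS project
FROM tasks a
INNER JOIN projects b ON a.project_id = b.id

Result:
name   | project
-------+--------
Design | Nimbus 
Audit  | Vega   
Plan   | Phoenix
Deploy | Vega   


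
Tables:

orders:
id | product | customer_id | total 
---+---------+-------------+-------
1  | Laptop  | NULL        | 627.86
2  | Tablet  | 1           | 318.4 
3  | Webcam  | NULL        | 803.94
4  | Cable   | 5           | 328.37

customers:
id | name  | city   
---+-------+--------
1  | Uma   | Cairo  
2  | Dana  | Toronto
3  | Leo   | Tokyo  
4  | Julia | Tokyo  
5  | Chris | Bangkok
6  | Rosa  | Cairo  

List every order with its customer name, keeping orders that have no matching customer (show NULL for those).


LEFT JOIN keeps every row from orders (the left table); where customer_id has no match in customers, the customer columns become NULL. Walk through each order:
  - order 1 (Laptop): customer_id=NULL, no match -> kept with NULL
  - order 2 (Tablet): customer_id=1 -> matches Uma
  - order 3 (Webcam): customer_id=NULL, no match -> kept with NULL
  - order 4 (Cable): customer_id=5 -> matches Chris
All 4 rows appear; 2 have NULL customer.

SQL:
SELECT a.product, b.name AS customer
FROM orders a
LEFT JOIN customers b ON a.customer_id = b.id

Result:
product | customer
--------+---------
Laptop  | NULL    
Tablet  | Uma     
Webcam  | NULL    
Cable   | Chris   


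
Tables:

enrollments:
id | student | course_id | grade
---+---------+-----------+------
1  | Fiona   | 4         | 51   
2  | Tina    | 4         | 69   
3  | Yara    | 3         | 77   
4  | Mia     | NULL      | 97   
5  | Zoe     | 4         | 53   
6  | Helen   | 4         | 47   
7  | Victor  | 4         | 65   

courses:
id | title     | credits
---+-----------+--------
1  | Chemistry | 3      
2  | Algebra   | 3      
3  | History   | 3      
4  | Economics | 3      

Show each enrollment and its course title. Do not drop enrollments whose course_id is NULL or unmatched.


LEFT JOIN keeps every row from enrollments (the left table); where course_id has no match in courses, the course columns become NULL. Walk through each enrollment:
  - enrollment 1 (Fiona): course_id=4 -> matches Economics
  - enrollment 2 (Tina): course_id=4 -> matches Economics
  - enrollment 3 (Yara): course_id=3 -> matches History
  - enrollment 4 (Mia): course_id=NULL, no match -> kept with NULL
  - enrollment 5 (Zoe): course_id=4 -> matches Economics
  - enrollment 6 (Helen): course_id=4 -> matches Economics
  - enrollment 7 (Victor): course_id=4 -> matches Economics
All 7 rows appear; 1 has NULL course.

SQL:
SELECT a.student, b.title AS course
FROM enrollments a
LEFT JOIN courses b ON a.course_id = b.id

Result:
student | course   
--------+----------
Fiona   | Economics
Tina    | Economics
Yara    | History  
Mia     | NULL     
Zoe     | Economics
Helen   | Economics
Victor  | Economics


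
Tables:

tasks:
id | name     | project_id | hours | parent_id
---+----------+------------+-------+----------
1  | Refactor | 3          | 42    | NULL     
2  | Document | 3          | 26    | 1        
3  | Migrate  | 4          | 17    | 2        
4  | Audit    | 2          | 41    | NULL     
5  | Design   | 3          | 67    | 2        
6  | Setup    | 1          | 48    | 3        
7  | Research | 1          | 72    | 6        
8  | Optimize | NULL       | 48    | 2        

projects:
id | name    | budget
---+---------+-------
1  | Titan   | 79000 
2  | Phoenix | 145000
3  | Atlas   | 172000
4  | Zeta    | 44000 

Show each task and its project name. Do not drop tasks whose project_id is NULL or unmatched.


LEFT JOIN keeps every row from tasks (the left table); where project_id has no match in projects, the project columns become NULL. Walk through each task:
  - task 1 (Refactor): project_id=3 -> matches Atlas
  - task 2 (Document): project_id=3 -> matches Atlas
  - task 3 (Migrate): project_id=4 -> matches Zeta
  - task 4 (Audit): project_id=2 -> matches Phoenix
  - task 5 (Design): project_id=3 -> matches Atlas
  - task 6 (Setup): project_id=1 -> matches Titan
  - task 7 (Research): project_id=1 -> matches Titan
  - task 8 (Optimize): project_id=NULL, no match -> kept with NULL
All 8 rows appear; 1 has NULL project.

SQL:
SELECT a.name, b.name AS project
FROM tasks a
LEFT JOIN projects b ON a.project_id = b.id

Result:
name     | project
---------+--------
Refactor | Atlas  
Document | Atlas  
Migrate  | Zeta   
Audit    | Phoenix
Design   | Atlas  
Setup    | Titan  
Research | Titan  
Optimize | NULL   


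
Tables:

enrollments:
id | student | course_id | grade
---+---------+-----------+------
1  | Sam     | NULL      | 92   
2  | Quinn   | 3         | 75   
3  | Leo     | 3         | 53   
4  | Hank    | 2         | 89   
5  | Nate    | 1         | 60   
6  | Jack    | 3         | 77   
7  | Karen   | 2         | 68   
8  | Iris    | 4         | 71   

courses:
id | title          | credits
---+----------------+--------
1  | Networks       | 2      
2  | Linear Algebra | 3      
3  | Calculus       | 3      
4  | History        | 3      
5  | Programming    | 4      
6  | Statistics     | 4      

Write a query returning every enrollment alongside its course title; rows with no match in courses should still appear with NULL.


LEFT JOIN keeps every row from enrollments (the left table); where course_id has no match in courses, the course columns become NULL. Walk through each enrollment:
  - enrollment 1 (Sam): course_id=NULL, no match -> kept with NULL
  - enrollment 2 (Quinn): course_id=3 -> matches Calculus
  - enrollment 3 (Leo): course_id=3 -> matches Calculus
  - enrollment 4 (Hank): course_id=2 -> matches Linear Algebra
  - enrollment 5 (Nate): course_id=1 -> matches Networks
  - enrollment 6 (Jack): course_id=3 -> matches Calculus
  - enrollment 7 (Karen): course_id=2 -> matches Linear Algebra
  - enrollment 8 (Iris): course_id=4 -> matches History
All 8 rows appear; 1 has NULL course.

SQL:
SELECT a.student, b.title AS course
FROM enrollments a
LEFT JOIN courses b ON a.course_id = b.id

Result:
student | course        
--------+---------------
Sam     | NULL          
Quinn   | Calculus      
Leo     | Calculus      
Hank    | Linear Algebra
Nate    | Networks      
Jack    | Calculus      
Karen   | Linear Algebra
Iris    | History       


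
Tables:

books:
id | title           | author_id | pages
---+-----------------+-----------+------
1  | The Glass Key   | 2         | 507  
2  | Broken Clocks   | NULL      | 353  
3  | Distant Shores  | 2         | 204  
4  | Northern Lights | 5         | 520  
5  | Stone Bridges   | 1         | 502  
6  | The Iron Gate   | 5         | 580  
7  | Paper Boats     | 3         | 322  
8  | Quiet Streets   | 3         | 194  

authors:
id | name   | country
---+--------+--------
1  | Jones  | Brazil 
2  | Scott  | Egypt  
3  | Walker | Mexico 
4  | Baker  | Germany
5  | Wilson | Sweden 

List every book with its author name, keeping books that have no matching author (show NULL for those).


LEFT JOIN keeps every row from books (the left table); where author_id has no match in authors, the author columns become NULL. Walk through each book:
  - book 1 (The Glass Key): author_id=2 -> matches Scott
  - book 2 (Broken Clocks): author_id=NULL, no match -> kept with NULL
  - book 3 (Distant Shores): author_id=2 -> matches Scott
  - book 4 (Northern Lights): author_id=5 -> matches Wilson
  - book 5 (Stone Bridges): author_id=1 -> matches Jones
  - book 6 (The Iron Gate): author_id=5 -> matches Wilson
  - book 7 (Paper Boats): author_id=3 -> matches Walker
  - book 8 (Quiet Streets): author_id=3 -> matches Walker
All 8 rows appear; 1 has NULL author.

SQL:
SELECT a.title, b.name AS author
FROM books a
LEFT JOIN authors b ON a.author_id = b.id

Result:
title           | author
----------------+-------
The Glass Key   | Scott 
Broken Clocks   | NULL  
Distant Shores  | Scott 
Northern Lights | Wilson
Stone Bridges   | Jones 
The Iron Gate   | Wilson
Paper Boats     | Walker
Quiet Streets   | Walker


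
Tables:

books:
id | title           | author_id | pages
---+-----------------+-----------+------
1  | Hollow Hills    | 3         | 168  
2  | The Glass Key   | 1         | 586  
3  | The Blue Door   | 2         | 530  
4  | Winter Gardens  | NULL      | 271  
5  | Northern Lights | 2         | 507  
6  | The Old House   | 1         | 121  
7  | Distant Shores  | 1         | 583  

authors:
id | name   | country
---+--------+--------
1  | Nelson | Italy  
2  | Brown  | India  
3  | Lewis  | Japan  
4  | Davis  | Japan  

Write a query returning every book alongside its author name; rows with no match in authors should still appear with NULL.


LEFT JOIN keeps every row from books (the left table); where author_id has no match in authors, the author columns become NULL. Walk through each book:
  - book 1 (Hollow Hills): author_id=3 -> matches Lewis
  - book 2 (The Glass Key): author_id=1 -> matches Nelson
  - book 3 (The Blue Door): author_id=2 -> matches Brown
  - book 4 (Winter Gardens): author_id=NULL, no match -> kept with NULL
  - book 5 (Northern Lights): author_id=2 -> matches Brown
  - book 6 (The Old House): author_id=1 -> matches Nelson
  - book 7 (Distant Shores): author_id=1 -> matches Nelson
All 7 rows appear; 1 has NULL author.

SQL:
SELECT a.title, b.name AS author
FROM books a
LEFT JOIN authors b ON a.author_id = b.id

Result:
title           | author
----------------+-------
Hollow Hills    | Lewis 
The Glass Key   | Nelson
The Blue Door   | Brown 
Winter Gardens  | NULL  
Northern Lights | Brown 
The Old House   | Nelson
Distant Shores  | Nelson


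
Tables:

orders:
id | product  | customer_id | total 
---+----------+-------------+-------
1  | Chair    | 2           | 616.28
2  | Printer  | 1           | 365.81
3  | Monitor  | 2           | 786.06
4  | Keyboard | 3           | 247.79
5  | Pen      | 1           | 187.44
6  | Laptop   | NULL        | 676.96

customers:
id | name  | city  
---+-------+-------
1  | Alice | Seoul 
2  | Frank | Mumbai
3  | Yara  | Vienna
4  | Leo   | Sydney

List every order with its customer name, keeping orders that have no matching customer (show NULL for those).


LEFT JOIN keeps every row from orders (the left table); where customer_id has no match in customers, the customer columns become NULL. Walk through each order:
  - order 1 (Chair): customer_id=2 -> matches Frank
  - order 2 (Printer): customer_id=1 -> matches Alice
  - order 3 (Monitor): customer_id=2 -> matches Frank
  - order 4 (Keyboard): customer_id=3 -> matches Yara
  - order 5 (Pen): customer_id=1 -> matches Alice
  - order 6 (Laptop): customer_id=NULL, no match -> kept with NULL
All 6 rows appear; 1 has NULL customer.

SQL:
SELECT a.product, b.name AS customer
FROM orders a
LEFT JOIN customers b ON a.customer_id = b.id

Result:
product  | customer
---------+---------
Chair    | Frank   
Printer  | Alice   
Monitor  | Frank   
Keyboard | Yara    
Pen      | Alice   
Laptop   | NULL    


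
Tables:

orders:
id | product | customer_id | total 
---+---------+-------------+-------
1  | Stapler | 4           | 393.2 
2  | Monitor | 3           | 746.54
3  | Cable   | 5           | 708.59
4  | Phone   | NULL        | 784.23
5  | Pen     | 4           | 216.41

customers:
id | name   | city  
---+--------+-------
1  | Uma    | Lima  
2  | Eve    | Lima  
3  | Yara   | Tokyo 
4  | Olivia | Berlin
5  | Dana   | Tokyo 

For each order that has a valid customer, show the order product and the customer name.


INNER JOIN keeps only orders rows whose customer_id matches an id in customers. Walk through each order:
  - order 1 (Stapler): customer_id=4 -> matches Olivia
  - order 2 (Monitor): customer_id=3 -> matches Yara
  - order 3 (Cable): customer_id=5 -> matches Dana
  - order 4 (Phone): customer_id=NULL, no match -> dropped
  - order 5 (Pen): customer_id=4 -> matches Olivia
So 1 of 5 rows is dropped.

SQL:
SELECT a.product, b.name AS customer
FROM orders a
INNER JOIN customers b ON a.customer_id = b.id

Result:
product | customer
--------+---------
Stapler | Olivia  
Monitor | Yara    
Cable   | Dana    
Pen     | Olivia  


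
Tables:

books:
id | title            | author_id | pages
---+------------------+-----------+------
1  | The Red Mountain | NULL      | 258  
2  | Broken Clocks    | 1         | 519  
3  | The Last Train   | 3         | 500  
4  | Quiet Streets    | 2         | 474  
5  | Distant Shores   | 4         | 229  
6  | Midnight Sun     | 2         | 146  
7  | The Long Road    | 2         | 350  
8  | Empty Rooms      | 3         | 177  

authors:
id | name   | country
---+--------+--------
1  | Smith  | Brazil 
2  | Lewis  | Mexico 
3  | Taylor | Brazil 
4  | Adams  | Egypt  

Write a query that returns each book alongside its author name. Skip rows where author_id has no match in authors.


INNER JOIN keeps only books rows whose author_id matches an id in authors. Walk through each book:
  - book 1 (The Red Mountain): author_id=NULL, no match -> dropped
  - book 2 (Broken Clocks): author_id=1 -> matches Smith
  - book 3 (The Last Train): author_id=3 -> matches Taylor
  - book 4 (Quiet Streets): author_id=2 -> matches Lewis
  - book 5 (Distant Shores): author_id=4 -> matches Adams
  - book 6 (Midnight Sun): author_id=2 -> matches Lewis
  - book 7 (The Long Road): author_id=2 -> matches Lewis
  - book 8 (Empty Rooms): author_id=3 -> matches Taylor
So 1 of 8 rows is dropped.

SQL:
SELECT a.title, b.name AS author
FROM books a
INNER JOIN authors b ON a.author_id = b.id

Result:
title          | author
---------------+-------
Broken Clocks  | Smith 
The Last Train | Taylor
Quiet Streets  | Lewis 
Distant Shores | Adams 
Midnight Sun   | Lewis 
The Long Road  | Lewis 
Empty Rooms    | Taylor


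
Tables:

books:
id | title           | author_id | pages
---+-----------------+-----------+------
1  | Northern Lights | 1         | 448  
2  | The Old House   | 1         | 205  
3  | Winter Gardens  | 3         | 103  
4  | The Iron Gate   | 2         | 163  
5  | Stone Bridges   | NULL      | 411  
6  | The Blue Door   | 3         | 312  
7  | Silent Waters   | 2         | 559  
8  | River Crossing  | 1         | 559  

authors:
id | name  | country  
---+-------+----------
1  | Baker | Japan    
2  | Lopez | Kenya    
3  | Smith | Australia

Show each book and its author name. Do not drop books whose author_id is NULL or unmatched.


LEFT JOIN keeps every row from books (the left table); where author_id has no match in authors, the author columns become NULL. Walk through each book:
  - book 1 (Northern Lights): author_id=1 -> matches Baker
  - book 2 (The Old House): author_id=1 -> matches Baker
  - book 3 (Winter Gardens): author_id=3 -> matches Smith
  - book 4 (The Iron Gate): author_id=2 -> matches Lopez
  - book 5 (Stone Bridges): author_id=NULL, no match -> kept with NULL
  - book 6 (The Blue Door): author_id=3 -> matches Smith
  - book 7 (Silent Waters): author_id=2 -> matches Lopez
  - book 8 (River Crossing): author_id=1 -> matches Baker
All 8 rows appear; 1 has NULL author.

SQL:
SELECT a.title, b.name AS author
FROM books a
LEFT JOIN authors b ON a.author_id = b.id

Result:
title           | author
----------------+-------
Northern Lights | Baker 
The Old House   | Baker 
Winter Gardens  | Smith 
The Iron Gate   | Lopez 
Stone Bridges   | NULL  
The Blue Door   | Smith 
Silent Waters   | Lopez 
River Crossing  | Baker 
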